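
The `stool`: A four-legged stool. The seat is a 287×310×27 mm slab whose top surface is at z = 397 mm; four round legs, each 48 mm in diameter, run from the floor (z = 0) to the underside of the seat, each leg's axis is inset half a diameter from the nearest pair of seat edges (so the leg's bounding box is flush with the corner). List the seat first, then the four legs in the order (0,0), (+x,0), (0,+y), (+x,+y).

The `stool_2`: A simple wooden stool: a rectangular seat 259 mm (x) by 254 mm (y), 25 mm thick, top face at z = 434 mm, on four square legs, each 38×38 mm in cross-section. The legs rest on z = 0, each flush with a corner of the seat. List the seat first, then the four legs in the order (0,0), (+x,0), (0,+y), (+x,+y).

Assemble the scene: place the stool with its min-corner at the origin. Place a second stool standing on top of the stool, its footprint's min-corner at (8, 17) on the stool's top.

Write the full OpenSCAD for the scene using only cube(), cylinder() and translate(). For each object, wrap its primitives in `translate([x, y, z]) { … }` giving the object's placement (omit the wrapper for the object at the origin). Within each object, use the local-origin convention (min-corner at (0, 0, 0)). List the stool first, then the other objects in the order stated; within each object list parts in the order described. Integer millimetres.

translate([0, 0, 370]) cube([287, 310, 27]);
translate([24, 24, 0]) cylinder(h = 370, r = 24);
translate([263, 24, 0]) cylinder(h = 370, r = 24);
translate([24, 286, 0]) cylinder(h = 370, r = 24);
translate([263, 286, 0]) cylinder(h = 370, r = 24);
translate([8, 17, 397]) {
  translate([0, 0, 409]) cube([259, 254, 25]);
  cube([38, 38, 409]);
  translate([221, 0, 0]) cube([38, 38, 409]);
  translate([0, 216, 0]) cube([38, 38, 409]);
  translate([221, 216, 0]) cube([38, 38, 409]);
}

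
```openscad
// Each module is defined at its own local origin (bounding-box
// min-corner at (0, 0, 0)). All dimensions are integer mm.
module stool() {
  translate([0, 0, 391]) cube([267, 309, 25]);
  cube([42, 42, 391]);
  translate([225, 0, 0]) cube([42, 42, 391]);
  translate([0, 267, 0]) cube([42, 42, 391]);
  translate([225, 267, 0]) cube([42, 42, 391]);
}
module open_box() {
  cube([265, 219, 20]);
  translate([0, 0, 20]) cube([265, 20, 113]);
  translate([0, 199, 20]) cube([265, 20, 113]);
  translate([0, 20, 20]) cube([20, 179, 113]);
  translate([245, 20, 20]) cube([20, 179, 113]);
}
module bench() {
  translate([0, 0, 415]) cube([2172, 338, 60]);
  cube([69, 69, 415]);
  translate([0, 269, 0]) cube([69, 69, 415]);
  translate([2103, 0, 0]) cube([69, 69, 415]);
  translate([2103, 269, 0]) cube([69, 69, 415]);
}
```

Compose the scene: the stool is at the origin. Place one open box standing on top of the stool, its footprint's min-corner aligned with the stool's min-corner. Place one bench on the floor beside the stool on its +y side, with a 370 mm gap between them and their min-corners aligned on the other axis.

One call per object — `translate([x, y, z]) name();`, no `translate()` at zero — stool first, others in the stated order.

stool();
translate([0, 0, 416]) open_box();
translate([0, 679, 0]) bench();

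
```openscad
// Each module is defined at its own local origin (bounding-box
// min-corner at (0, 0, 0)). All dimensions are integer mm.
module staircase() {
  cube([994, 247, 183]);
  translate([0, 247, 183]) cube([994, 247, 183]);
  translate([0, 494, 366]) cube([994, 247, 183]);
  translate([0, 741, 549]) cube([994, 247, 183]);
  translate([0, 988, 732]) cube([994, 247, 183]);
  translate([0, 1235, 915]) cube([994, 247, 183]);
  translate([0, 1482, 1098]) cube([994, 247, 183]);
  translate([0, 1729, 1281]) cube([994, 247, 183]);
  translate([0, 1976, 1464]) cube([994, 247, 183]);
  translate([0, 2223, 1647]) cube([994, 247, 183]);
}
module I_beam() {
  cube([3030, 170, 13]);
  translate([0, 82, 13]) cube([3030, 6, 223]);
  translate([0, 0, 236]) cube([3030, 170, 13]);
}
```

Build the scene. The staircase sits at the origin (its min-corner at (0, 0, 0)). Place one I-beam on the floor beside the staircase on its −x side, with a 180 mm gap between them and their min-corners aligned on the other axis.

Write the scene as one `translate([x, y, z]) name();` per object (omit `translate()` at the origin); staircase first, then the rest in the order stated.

staircase();
translate([-3210, 0, 0]) I_beam();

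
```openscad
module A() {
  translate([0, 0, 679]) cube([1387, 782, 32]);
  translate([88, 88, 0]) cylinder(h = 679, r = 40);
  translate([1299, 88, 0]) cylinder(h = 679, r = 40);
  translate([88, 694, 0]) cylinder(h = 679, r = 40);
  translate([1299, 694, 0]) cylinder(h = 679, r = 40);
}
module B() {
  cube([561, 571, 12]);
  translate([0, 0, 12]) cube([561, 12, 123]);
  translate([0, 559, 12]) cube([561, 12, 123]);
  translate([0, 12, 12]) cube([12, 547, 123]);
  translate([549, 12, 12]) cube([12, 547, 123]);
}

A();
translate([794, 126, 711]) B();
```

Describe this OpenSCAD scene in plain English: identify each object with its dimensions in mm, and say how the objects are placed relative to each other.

A is a table: top 1387 mm (x) × 782 mm (y), 32 mm thick, upper face at z = 711 mm, on four round legs of 80 mm diameter, each leg's bounding box inset 48 mm from the nearest pair of top edges, running from z = 0 to the bottom of the top.

B is an open-topped rectangular box: outside dimensions 561×571×135 mm, with a uniform wall and base thickness of 12 mm. The base is a full 561×571 slab on the floor; four walls sit on top of the base. The front and back walls (the −y and +y sides) span the full width; the two side walls fit between them.

The open box is on top of the table.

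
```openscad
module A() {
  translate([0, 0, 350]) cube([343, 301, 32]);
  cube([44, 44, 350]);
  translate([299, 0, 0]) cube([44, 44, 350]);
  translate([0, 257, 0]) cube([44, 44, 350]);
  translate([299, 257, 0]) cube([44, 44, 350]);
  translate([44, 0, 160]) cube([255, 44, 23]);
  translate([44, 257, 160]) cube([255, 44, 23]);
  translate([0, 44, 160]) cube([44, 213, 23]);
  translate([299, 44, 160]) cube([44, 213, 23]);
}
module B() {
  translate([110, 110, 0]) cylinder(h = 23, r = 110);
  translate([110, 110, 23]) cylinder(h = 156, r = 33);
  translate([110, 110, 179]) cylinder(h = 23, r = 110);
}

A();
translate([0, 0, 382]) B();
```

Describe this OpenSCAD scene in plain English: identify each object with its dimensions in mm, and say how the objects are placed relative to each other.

A is a four-legged stool. The seat is a 343×301×32 mm slab whose top surface is at z = 382 mm; four square legs, each 44×44 mm in cross-section, run from the floor (z = 0) to the underside of the seat, each flush with a corner of the seat. Four stretchers, 44 mm wide and 23 mm tall, connect adjacent legs with their undersides at z = 160 mm, each running between the inner faces of the legs it joins and aligned with the legs' outer faces on the other axis.

B is a spool: two coaxial disc flanges of radius 110 mm and thickness 23 mm, joined by a core cylinder of radius 33 mm and height 156 mm. The lower flange rests on z = 0 and the three cylinders share a vertical axis.

The spool is on top of the stool.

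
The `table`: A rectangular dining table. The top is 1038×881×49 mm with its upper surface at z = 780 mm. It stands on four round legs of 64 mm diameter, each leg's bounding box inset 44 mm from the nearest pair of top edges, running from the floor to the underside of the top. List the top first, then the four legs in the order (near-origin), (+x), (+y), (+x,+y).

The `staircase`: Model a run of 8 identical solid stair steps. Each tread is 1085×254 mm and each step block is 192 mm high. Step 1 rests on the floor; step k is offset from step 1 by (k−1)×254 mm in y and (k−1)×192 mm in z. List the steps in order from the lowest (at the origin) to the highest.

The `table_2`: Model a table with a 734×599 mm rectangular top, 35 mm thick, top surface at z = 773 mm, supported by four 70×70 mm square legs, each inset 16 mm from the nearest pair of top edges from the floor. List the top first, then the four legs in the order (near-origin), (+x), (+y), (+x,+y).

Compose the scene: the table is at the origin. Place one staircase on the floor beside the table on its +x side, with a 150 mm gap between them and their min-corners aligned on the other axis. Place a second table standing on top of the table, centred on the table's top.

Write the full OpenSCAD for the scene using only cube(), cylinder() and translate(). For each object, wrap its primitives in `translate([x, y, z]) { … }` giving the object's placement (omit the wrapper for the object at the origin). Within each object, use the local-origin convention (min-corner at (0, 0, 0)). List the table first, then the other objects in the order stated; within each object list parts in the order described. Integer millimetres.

translate([0, 0, 731]) cube([1038, 881, 49]);
translate([76, 76, 0]) cylinder(h = 731, r = 32);
translate([962, 76, 0]) cylinder(h = 731, r = 32);
translate([76, 805, 0]) cylinder(h = 731, r = 32);
translate([962, 805, 0]) cylinder(h = 731, r = 32);
translate([1188, 0, 0]) {
  cube([1085, 254, 192]);
  translate([0, 254, 192]) cube([1085, 254, 192]);
  translate([0, 508, 384]) cube([1085, 254, 192]);
  translate([0, 762, 576]) cube([1085, 254, 192]);
  translate([0, 1016, 768]) cube([1085, 254, 192]);
  translate([0, 1270, 960]) cube([1085, 254, 192]);
  translate([0, 1524, 1152]) cube([1085, 254, 192]);
  translate([0, 1778, 1344]) cube([1085, 254, 192]);
}
translate([152, 141, 780]) {
  translate([0, 0, 738]) cube([734, 599, 35]);
  translate([16, 16, 0]) cube([70, 70, 738]);
  translate([648, 16, 0]) cube([70, 70, 738]);
  translate([16, 513, 0]) cube([70, 70, 738]);
  translate([648, 513, 0]) cube([70, 70, 738]);
}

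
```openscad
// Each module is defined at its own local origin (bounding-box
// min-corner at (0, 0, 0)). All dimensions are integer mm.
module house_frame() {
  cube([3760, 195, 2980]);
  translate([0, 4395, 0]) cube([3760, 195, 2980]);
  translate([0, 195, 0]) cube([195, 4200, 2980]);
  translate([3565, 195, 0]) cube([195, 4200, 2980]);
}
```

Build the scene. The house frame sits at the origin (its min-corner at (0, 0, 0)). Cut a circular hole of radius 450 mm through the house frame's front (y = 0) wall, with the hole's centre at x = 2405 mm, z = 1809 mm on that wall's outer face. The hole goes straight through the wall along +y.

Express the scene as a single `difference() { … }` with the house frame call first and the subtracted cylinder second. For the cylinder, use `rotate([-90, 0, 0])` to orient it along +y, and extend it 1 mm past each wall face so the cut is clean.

difference() {
  house_frame();
  translate([2405, -1, 1809]) rotate([-90, 0, 0]) cylinder(h = 197, r = 450);
}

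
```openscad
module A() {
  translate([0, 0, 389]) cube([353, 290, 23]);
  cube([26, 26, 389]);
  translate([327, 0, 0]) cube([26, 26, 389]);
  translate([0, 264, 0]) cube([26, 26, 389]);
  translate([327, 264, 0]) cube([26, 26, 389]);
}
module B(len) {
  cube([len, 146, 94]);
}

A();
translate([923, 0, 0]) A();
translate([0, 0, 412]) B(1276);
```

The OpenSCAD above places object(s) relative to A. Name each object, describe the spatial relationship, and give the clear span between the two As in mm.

A is a stool. B is a beam. A beam spans the tops of two stools. The clear span between the two stools is 570 mm.

Second stool starts at x = 923; first ends at x = 353; clear span = 923 − 353 = 570 mm.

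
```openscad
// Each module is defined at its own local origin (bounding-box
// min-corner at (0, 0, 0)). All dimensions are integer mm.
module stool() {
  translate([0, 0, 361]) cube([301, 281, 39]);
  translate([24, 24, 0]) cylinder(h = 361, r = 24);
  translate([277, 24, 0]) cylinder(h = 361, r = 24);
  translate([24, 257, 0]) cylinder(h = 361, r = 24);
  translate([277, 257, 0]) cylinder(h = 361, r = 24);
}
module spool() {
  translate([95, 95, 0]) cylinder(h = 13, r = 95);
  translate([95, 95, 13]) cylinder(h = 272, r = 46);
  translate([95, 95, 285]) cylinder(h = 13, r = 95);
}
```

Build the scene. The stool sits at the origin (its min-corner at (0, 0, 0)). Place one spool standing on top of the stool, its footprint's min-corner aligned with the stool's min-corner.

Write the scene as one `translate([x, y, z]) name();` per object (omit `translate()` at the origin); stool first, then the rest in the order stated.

stool();
translate([0, 0, 400]) spool();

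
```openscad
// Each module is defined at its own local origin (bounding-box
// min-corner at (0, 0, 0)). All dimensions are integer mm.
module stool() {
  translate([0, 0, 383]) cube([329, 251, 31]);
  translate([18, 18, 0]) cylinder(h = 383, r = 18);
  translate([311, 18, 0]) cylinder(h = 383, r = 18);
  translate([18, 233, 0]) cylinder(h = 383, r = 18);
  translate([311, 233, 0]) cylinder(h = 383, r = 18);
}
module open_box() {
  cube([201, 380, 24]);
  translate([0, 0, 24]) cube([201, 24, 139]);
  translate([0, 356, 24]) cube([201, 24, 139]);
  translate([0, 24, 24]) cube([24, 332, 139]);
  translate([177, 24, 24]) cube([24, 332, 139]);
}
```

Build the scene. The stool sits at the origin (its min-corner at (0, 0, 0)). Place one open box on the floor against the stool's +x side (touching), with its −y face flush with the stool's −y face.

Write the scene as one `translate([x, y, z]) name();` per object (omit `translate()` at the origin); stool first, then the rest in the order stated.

stool();
translate([329, 0, 0]) open_box();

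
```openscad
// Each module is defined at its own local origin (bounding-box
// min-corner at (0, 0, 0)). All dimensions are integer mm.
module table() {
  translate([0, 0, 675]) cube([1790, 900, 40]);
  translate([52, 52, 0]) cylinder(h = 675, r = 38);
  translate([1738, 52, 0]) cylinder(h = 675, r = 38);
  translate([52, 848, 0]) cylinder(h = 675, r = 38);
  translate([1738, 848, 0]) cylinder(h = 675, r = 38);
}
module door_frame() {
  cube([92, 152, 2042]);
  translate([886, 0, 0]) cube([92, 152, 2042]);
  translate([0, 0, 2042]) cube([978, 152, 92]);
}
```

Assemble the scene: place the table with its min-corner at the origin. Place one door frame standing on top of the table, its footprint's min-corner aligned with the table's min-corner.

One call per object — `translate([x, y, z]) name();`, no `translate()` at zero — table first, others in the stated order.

table();
translate([0, 0, 715]) door_frame();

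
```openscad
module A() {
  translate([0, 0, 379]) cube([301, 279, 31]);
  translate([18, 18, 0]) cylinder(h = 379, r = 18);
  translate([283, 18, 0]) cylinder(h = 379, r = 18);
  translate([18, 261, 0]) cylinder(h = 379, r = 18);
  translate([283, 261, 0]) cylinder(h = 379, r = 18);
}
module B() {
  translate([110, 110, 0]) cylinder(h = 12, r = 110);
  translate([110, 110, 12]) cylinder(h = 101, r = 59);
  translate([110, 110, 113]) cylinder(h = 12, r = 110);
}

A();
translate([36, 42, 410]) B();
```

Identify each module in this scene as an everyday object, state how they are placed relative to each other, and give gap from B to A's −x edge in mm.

A is a stool. B is a spool. The spool is on top of the stool. The gap from the spool to the stool's −x edge is 36 mm.

The spool's min-x is at 36; the stool's min-x is 0; gap = 36 mm.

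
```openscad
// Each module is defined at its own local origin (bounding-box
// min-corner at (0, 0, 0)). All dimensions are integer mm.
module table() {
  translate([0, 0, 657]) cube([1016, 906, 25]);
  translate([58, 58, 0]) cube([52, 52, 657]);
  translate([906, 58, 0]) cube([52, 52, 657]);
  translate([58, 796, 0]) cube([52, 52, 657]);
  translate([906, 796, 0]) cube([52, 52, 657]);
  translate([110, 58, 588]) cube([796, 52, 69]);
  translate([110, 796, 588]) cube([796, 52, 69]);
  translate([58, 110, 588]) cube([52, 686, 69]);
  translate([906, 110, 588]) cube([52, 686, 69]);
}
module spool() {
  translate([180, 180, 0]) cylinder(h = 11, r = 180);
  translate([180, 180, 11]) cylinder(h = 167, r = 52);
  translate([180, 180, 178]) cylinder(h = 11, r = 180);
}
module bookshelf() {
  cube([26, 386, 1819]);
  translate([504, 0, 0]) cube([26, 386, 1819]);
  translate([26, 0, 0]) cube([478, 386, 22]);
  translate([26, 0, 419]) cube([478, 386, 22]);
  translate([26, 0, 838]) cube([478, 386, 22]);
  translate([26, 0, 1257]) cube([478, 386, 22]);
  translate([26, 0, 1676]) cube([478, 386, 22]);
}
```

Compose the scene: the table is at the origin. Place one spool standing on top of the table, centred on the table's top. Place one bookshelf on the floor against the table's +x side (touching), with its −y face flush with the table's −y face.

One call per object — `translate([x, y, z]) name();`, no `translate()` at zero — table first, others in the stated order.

table();
translate([328, 273, 682]) spool();
translate([1016, 0, 0]) bookshelf();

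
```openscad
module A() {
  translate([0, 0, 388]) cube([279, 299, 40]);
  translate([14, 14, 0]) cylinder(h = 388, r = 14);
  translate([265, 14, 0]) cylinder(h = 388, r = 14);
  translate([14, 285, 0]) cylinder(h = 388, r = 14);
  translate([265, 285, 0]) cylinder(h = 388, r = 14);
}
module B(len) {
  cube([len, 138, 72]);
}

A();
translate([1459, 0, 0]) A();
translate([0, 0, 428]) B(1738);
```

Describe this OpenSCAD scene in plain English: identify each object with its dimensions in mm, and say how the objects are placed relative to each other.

A is a simple wooden stool: a rectangular seat 279 mm (x) by 299 mm (y), 40 mm thick, top face at z = 428 mm, on four round legs, each 28 mm in diameter. The legs rest on z = 0, each leg's axis is inset half a diameter from the nearest pair of seat edges (so the leg's bounding box is flush with the corner).

B is a rectangular beam 1738 mm long (x), 138 mm deep (y), 72 mm thick (z).

The beam spans the tops of two stools placed 1180 mm apart, resting at z = 428 mm.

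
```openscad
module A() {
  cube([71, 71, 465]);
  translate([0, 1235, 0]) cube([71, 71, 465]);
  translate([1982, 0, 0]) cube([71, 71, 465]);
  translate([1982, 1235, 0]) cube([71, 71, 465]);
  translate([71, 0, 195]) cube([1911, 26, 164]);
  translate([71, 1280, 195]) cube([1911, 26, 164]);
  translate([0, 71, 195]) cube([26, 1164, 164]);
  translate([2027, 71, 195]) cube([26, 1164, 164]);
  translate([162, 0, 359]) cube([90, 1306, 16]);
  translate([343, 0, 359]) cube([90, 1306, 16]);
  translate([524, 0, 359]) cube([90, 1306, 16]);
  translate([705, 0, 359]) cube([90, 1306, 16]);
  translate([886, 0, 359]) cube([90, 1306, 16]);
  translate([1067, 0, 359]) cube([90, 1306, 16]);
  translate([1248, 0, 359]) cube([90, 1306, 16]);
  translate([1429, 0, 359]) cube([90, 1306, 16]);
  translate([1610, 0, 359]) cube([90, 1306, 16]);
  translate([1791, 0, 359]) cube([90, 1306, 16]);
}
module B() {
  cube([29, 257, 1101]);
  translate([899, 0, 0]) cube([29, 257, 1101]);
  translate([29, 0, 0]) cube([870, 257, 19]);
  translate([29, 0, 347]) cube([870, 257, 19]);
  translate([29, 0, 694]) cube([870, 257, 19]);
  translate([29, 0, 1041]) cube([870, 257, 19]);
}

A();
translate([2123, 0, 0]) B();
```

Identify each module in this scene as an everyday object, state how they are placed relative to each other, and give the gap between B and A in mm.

A is a bed frame. B is a bookshelf. The bookshelf is on the floor beside the bed frame on its +x side. The gap between the bookshelf and the bed frame is 70 mm.

The bookshelf's nearest face is 70 mm from the bed frame's +x face.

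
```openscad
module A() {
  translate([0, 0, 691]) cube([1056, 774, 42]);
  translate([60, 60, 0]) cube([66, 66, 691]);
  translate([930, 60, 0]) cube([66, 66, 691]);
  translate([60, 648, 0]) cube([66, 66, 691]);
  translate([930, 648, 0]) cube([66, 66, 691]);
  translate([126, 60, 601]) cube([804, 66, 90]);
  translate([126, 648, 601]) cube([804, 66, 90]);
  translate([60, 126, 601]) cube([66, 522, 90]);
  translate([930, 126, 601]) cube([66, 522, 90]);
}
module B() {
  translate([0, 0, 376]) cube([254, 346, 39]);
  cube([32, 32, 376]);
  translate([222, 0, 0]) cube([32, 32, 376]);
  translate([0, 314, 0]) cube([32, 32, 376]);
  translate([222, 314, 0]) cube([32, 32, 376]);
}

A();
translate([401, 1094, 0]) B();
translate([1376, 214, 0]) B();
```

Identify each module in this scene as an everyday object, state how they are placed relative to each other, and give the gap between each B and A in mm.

A is a table. B is a stool. Two stools sit around the table at the +y, +x sides. The gap between each stool and the table is 320 mm.

Each stool's nearest face is 320 mm from the table's bounding box.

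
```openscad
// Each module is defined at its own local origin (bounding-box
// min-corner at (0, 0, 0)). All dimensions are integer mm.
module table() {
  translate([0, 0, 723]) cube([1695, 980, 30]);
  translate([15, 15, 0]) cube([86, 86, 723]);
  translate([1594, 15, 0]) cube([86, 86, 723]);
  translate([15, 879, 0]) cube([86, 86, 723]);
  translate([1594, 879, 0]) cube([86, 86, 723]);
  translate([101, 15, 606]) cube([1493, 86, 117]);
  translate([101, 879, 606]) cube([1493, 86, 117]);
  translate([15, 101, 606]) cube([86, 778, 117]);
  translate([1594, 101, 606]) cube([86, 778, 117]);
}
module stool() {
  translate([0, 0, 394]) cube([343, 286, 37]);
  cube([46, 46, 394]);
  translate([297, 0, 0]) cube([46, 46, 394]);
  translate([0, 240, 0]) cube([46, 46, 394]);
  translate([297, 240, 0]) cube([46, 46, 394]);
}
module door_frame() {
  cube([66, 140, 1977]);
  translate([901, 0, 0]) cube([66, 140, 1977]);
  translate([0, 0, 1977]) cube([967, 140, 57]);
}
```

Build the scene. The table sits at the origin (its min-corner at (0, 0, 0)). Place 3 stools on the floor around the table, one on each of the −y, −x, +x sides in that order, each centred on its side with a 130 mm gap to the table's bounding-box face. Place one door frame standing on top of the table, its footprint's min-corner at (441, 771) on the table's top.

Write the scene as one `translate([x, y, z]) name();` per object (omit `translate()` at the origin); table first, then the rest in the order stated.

table();
translate([676, -416, 0]) stool();
translate([-473, 347, 0]) stool();
translate([1825, 347, 0]) stool();
translate([441, 771, 753]) door_frame();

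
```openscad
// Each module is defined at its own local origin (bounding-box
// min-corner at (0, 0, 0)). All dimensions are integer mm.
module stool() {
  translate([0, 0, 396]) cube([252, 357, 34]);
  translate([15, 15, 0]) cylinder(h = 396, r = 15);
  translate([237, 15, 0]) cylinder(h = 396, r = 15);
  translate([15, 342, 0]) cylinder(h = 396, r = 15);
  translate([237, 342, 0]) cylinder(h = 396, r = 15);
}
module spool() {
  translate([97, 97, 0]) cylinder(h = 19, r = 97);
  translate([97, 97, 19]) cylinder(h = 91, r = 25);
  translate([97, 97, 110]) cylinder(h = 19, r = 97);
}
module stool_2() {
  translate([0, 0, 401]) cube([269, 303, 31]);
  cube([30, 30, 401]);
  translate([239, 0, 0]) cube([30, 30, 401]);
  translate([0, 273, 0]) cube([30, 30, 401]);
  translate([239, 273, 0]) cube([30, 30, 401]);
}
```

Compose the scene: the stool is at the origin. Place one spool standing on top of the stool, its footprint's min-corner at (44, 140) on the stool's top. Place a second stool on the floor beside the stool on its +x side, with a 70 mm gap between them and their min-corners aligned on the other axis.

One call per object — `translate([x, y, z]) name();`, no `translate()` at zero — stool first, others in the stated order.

stool();
translate([44, 140, 430]) spool();
translate([322, 0, 0]) stool_2();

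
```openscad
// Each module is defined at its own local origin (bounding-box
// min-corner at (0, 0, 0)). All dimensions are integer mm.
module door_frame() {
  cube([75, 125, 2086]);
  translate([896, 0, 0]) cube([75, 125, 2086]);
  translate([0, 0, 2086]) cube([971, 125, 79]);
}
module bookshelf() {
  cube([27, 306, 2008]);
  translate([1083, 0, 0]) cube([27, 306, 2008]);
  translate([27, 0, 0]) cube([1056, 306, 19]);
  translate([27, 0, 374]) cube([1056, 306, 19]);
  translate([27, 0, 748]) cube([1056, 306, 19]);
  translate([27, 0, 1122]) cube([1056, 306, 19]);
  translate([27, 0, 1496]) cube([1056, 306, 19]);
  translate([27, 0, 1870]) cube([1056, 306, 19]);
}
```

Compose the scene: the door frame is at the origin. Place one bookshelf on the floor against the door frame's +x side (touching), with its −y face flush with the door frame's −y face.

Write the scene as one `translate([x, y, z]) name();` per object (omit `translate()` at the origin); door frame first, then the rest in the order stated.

door_frame();
translate([971, 0, 0]) bookshelf();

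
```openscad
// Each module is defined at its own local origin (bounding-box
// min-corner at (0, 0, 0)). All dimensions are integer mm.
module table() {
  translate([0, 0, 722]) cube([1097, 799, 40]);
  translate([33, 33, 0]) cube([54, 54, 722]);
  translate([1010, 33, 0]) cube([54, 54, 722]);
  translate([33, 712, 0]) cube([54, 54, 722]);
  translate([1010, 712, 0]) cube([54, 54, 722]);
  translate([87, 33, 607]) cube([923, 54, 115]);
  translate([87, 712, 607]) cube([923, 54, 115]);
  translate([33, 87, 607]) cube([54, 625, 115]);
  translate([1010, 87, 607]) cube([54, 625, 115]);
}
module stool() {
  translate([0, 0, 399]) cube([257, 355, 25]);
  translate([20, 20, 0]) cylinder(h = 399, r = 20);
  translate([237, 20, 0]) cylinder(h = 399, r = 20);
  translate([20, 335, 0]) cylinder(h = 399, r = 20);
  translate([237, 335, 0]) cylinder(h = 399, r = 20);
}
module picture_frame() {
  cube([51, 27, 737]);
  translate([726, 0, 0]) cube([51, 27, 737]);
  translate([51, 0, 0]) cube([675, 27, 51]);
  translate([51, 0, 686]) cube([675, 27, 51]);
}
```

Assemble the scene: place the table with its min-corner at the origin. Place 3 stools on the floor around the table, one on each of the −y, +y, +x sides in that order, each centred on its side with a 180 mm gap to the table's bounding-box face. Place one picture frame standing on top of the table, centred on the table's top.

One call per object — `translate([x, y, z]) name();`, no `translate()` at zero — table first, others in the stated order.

table();
translate([420, -535, 0]) stool();
translate([420, 979, 0]) stool();
translate([1277, 222, 0]) stool();
translate([160, 386, 762]) picture_frame();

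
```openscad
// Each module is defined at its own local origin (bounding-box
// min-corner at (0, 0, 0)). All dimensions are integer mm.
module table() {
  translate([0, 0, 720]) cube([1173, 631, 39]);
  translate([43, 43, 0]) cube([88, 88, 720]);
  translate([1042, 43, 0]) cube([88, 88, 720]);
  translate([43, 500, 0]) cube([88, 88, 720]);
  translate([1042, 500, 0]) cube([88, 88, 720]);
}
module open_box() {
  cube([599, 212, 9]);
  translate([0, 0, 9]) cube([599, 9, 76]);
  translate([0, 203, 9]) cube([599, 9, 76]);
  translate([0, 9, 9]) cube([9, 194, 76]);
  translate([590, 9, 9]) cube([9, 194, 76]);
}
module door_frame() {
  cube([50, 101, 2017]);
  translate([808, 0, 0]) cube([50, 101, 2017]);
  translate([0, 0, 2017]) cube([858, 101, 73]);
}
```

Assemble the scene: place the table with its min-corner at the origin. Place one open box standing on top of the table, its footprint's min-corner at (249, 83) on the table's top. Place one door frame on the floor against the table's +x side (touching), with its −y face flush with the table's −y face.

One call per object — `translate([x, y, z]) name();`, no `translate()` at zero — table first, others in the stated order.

table();
translate([249, 83, 759]) open_box();
translate([1173, 0, 0]) door_frame();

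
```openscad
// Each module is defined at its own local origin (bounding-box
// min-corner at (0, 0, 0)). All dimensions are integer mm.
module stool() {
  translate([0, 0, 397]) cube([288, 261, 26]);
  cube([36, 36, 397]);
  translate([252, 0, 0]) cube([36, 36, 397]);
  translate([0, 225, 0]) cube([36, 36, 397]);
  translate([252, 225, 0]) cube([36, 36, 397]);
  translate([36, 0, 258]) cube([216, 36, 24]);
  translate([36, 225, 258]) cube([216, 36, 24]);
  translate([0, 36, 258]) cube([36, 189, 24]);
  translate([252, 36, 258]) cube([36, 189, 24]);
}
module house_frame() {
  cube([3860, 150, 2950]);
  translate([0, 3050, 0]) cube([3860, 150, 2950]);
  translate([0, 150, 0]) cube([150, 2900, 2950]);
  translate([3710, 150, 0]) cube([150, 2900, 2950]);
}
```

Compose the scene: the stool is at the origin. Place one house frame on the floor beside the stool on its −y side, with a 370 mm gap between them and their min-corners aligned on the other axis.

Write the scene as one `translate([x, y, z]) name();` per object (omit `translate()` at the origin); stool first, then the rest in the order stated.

stool();
translate([0, -3570, 0]) house_frame();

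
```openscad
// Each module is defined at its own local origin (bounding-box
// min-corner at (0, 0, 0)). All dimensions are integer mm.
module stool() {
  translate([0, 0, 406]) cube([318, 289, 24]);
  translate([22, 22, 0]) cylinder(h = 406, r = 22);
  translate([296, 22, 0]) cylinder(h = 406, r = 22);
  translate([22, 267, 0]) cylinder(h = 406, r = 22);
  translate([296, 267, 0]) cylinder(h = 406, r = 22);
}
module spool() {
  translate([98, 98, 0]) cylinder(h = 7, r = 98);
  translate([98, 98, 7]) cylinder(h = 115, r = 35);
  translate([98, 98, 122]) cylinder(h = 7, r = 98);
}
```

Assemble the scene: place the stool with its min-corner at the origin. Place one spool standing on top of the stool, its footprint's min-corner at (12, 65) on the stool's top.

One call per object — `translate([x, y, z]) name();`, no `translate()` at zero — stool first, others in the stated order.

stool();
translate([12, 65, 430]) spool();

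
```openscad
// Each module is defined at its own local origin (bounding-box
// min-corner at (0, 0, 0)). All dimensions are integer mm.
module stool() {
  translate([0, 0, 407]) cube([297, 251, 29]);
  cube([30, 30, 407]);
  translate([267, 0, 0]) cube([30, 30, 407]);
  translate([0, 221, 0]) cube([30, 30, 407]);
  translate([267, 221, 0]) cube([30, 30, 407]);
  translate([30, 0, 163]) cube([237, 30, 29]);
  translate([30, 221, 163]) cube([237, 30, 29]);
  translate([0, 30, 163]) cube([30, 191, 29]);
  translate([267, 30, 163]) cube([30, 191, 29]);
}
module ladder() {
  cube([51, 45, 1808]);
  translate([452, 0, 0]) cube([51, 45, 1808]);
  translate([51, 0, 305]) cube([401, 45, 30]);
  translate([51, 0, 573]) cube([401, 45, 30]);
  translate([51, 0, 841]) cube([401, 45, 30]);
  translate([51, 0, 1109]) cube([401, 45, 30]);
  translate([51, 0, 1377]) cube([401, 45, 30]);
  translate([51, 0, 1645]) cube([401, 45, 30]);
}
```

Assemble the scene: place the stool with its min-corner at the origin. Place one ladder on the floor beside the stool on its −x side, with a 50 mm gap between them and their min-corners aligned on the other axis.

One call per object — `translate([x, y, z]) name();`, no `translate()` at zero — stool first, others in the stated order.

stool();
translate([-553, 0, 0]) ladder();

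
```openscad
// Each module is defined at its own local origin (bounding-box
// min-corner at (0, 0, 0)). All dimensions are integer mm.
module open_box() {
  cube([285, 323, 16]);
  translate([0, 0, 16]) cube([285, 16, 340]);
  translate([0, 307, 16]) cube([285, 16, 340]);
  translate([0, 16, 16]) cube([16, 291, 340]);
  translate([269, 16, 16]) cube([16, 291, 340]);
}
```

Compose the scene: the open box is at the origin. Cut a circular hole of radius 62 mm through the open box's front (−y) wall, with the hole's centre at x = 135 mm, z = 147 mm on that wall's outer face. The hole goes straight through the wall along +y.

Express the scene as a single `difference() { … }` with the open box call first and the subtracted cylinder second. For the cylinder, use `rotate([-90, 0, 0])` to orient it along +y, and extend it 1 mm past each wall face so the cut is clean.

difference() {
  open_box();
  translate([135, -1, 147]) rotate([-90, 0, 0]) cylinder(h = 18, r = 62);
}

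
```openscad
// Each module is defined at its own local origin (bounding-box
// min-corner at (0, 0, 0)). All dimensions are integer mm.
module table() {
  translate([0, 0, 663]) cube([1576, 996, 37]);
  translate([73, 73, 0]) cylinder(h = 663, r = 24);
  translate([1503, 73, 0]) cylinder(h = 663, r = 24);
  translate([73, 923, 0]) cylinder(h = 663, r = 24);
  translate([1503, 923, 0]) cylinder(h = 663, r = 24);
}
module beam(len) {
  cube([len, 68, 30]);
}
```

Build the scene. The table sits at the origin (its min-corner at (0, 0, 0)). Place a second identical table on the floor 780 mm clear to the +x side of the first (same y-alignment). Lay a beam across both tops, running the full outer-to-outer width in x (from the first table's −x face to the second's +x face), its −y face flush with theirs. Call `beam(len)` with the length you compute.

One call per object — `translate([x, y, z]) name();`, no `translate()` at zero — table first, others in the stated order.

table();
translate([2356, 0, 0]) table();
translate([0, 0, 700]) beam(3932);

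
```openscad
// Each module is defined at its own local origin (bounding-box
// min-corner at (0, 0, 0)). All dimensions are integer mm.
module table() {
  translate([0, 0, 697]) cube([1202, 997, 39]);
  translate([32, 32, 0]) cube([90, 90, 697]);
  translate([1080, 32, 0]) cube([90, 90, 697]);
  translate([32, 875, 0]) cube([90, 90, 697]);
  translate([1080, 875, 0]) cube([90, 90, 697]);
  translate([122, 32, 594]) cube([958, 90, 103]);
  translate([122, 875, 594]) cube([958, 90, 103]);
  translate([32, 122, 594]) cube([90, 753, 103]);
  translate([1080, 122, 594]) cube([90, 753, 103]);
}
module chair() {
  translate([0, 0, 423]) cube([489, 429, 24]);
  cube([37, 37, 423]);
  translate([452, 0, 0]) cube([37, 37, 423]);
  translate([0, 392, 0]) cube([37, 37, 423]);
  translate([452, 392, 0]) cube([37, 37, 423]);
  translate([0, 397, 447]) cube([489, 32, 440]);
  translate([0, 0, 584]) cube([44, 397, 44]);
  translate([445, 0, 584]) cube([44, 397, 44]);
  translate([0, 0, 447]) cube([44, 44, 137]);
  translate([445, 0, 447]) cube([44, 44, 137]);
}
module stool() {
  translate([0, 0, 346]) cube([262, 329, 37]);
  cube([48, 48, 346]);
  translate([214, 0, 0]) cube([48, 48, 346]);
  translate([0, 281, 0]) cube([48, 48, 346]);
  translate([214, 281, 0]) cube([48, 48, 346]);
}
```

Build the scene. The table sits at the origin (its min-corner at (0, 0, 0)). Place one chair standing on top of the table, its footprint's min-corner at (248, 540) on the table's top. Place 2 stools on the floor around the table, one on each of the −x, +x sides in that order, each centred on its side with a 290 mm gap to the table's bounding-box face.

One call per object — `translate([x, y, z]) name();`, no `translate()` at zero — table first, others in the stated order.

table();
translate([248, 540, 736]) chair();
translate([-552, 334, 0]) stool();
translate([1492, 334, 0]) stool();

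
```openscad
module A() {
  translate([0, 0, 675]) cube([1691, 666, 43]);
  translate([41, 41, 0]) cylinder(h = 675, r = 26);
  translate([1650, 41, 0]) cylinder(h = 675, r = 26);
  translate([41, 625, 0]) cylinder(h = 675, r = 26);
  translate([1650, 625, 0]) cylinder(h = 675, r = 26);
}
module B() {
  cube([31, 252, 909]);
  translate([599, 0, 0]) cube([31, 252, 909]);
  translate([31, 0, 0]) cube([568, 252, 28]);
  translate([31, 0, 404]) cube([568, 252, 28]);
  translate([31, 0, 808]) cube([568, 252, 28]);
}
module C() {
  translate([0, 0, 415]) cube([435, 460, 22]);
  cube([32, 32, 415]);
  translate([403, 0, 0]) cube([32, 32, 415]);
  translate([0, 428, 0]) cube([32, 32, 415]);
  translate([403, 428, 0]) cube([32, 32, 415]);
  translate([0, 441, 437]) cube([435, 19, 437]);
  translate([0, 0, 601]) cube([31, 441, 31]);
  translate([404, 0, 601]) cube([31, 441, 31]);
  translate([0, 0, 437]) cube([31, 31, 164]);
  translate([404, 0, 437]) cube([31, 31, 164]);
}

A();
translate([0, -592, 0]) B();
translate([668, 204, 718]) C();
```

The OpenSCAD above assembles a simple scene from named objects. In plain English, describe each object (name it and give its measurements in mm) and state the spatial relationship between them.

A is a table with a 1691×666 mm rectangular top, 43 mm thick, top surface at z = 718 mm, supported by four round legs of 52 mm diameter, each leg's bounding box inset 15 mm from the nearest pair of top edges, running from the floor.

B is a bookshelf 630 mm wide overall, 252 mm deep and 909 mm tall. The two sides are 31 mm thick vertical panels. 3 horizontal shelves of 28 mm thickness span between the inner faces of the sides; the lowest shelf sits on the floor and shelves are stacked with a clear vertical gap of 376 mm between each pair.

C is a chair. The seat is a 435×460×22 mm slab with its top at z = 437 mm, on four 32×32 mm corner legs (flush with the seat edges, standing on z = 0). A flat backrest 19 mm thick, 437 mm tall, spans the full seat width and rises from the seat top along its +y edge, rear face flush with the rear of the seat. Two armrests of 31×31 mm section run along each side from the seat's front edge to the front of the backrest, top faces 195 mm above the seat top and outer faces flush with the seat's x-edges; a 31×31 mm post under the front of each armrest stands on the seat at the front corner.

The bookshelf is on the floor beside the table on its −y side. The chair is on top of the table.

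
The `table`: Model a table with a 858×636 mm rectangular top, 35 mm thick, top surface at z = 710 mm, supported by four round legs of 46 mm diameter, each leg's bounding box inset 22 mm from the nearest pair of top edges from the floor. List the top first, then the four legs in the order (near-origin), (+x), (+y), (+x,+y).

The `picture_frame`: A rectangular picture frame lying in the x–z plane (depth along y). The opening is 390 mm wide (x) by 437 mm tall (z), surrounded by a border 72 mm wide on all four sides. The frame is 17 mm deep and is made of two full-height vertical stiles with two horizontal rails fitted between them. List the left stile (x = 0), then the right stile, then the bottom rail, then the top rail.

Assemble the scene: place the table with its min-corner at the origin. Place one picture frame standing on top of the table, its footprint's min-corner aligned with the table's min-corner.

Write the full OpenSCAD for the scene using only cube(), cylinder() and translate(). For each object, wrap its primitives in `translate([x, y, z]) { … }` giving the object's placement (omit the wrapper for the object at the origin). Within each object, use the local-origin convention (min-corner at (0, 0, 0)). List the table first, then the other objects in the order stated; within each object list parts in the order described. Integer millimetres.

translate([0, 0, 675]) cube([858, 636, 35]);
translate([45, 45, 0]) cylinder(h = 675, r = 23);
translate([813, 45, 0]) cylinder(h = 675, r = 23);
translate([45, 591, 0]) cylinder(h = 675, r = 23);
translate([813, 591, 0]) cylinder(h = 675, r = 23);
translate([0, 0, 710]) {
  cube([72, 17, 581]);
  translate([462, 0, 0]) cube([72, 17, 581]);
  translate([72, 0, 0]) cube([390, 17, 72]);
  translate([72, 0, 509]) cube([390, 17, 72]);
}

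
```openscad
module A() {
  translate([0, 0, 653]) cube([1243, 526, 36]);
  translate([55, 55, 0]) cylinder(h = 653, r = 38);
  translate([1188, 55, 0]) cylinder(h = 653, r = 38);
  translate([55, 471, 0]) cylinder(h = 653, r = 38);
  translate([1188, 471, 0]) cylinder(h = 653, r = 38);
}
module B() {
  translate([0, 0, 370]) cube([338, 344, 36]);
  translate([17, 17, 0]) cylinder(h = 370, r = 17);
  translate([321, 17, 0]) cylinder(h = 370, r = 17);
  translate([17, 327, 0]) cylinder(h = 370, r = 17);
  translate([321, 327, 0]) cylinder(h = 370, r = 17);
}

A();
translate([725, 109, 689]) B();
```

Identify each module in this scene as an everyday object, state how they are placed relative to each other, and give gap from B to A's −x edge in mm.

A is a table. B is a stool. The stool is on top of the table. The gap from the stool to the table's −x edge is 725 mm.

The stool's min-x is at 725; the table's min-x is 0; gap = 725 mm.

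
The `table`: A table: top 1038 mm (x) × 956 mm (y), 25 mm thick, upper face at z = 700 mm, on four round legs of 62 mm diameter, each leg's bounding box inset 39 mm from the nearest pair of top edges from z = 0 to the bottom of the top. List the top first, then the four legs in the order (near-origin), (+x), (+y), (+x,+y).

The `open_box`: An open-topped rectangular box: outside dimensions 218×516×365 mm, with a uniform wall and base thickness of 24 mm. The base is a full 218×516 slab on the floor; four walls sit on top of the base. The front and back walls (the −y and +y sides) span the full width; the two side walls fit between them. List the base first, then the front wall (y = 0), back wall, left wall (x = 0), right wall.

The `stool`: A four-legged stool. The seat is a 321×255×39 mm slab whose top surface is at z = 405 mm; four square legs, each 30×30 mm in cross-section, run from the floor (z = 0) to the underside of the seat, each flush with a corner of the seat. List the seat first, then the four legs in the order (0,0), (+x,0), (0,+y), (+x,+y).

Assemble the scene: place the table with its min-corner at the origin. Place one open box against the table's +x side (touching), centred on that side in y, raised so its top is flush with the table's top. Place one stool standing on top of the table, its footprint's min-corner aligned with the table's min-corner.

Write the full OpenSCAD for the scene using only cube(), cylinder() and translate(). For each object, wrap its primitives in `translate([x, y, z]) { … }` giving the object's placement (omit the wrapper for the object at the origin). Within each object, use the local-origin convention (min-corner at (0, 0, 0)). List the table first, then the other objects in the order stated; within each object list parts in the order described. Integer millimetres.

translate([0, 0, 675]) cube([1038, 956, 25]);
translate([70, 70, 0]) cylinder(h = 675, r = 31);
translate([968, 70, 0]) cylinder(h = 675, r = 31);
translate([70, 886, 0]) cylinder(h = 675, r = 31);
translate([968, 886, 0]) cylinder(h = 675, r = 31);
translate([1038, 220, 335]) {
  cube([218, 516, 24]);
  translate([0, 0, 24]) cube([218, 24, 341]);
  translate([0, 492, 24]) cube([218, 24, 341]);
  translate([0, 24, 24]) cube([24, 468, 341]);
  translate([194, 24, 24]) cube([24, 468, 341]);
}
translate([0, 0, 700]) {
  translate([0, 0, 366]) cube([321, 255, 39]);
  cube([30, 30, 366]);
  translate([291, 0, 0]) cube([30, 30, 366]);
  translate([0, 225, 0]) cube([30, 30, 366]);
  translate([291, 225, 0]) cube([30, 30, 366]);
}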